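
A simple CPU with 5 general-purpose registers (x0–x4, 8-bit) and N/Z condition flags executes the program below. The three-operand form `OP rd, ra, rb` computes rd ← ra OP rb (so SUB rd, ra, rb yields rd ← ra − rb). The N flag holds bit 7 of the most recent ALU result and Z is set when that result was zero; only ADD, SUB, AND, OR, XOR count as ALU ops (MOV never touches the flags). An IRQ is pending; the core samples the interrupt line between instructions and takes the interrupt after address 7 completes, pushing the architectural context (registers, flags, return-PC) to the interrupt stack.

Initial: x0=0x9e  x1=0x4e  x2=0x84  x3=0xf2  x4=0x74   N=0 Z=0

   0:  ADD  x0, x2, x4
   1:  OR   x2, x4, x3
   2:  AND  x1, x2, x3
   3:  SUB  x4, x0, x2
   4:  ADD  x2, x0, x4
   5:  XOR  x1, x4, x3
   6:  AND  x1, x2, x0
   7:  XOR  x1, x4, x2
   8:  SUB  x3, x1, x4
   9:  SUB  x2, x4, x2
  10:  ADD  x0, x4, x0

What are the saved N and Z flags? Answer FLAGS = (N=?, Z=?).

after  0: x0=0xf8 x1=0x4e x2=0x84 x3=0xf2 x4=0x74  N=1 Z=0
after  1: x0=0xf8 x1=0x4e x2=0xf6 x3=0xf2 x4=0x74  N=1 Z=0
after  2: x0=0xf8 x1=0xf2 x2=0xf6 x3=0xf2 x4=0x74  N=1 Z=0
after  3: x0=0xf8 x1=0xf2 x2=0xf6 x3=0xf2 x4=0x02  N=0 Z=0
after  4: x0=0xf8 x1=0xf2 x2=0xfa x3=0xf2 x4=0x02  N=1 Z=0
after  5: x0=0xf8 x1=0xf0 x2=0xfa x3=0xf2 x4=0x02  N=1 Z=0
after  6: x0=0xf8 x1=0xf8 x2=0xfa x3=0xf2 x4=0x02  N=1 Z=0
after  7: x0=0xf8 x1=0xf8 x2=0xfa x3=0xf2 x4=0x02  N=1 Z=0
-- IRQ taken; context saved, return-PC = 8 --

FLAGS = (N=1, Z=0)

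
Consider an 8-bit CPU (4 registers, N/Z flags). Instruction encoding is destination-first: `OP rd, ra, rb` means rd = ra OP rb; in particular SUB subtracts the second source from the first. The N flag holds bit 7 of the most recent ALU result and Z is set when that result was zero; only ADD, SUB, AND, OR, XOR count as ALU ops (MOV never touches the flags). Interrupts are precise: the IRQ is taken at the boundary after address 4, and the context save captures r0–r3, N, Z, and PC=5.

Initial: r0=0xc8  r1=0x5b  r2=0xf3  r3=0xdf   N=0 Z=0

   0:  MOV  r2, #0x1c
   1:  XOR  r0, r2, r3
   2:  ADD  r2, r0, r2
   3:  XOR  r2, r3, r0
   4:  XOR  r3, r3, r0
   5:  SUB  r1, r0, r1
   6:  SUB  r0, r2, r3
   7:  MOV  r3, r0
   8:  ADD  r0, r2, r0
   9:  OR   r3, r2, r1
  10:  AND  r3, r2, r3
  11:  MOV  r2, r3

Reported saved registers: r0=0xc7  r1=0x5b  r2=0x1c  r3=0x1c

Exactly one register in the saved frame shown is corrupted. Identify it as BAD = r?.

BAD = r0

after  0: r0=0xc8 r1=0x5b r2=0x1c r3=0xdf  N=0 Z=0
after  1: r0=0xc3 r1=0x5b r2=0x1c r3=0xdf  N=1 Z=0
after  2: r0=0xc3 r1=0x5b r2=0xdf r3=0xdf  N=1 Z=0
after  3: r0=0xc3 r1=0x5b r2=0x1c r3=0xdf  N=0 Z=0
after  4: r0=0xc3 r1=0x5b r2=0x1c r3=0x1c  N=0 Z=0
-- IRQ taken; context saved, return-PC = 5 --
mismatch: r0: reported 0xc7 vs actual 0xc3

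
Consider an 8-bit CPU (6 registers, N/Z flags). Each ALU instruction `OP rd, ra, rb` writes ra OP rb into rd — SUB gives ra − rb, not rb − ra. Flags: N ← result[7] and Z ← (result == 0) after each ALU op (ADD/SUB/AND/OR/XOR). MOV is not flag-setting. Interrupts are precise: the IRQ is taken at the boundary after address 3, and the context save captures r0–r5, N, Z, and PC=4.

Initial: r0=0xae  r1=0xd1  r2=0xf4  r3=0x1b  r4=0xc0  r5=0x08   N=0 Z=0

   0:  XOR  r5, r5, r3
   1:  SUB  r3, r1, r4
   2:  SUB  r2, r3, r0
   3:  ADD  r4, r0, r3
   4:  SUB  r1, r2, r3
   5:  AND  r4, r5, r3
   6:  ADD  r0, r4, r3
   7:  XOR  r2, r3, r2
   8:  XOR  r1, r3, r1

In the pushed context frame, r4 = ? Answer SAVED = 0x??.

after  0: r0=0xae r1=0xd1 r2=0xf4 r3=0x1b r4=0xc0 r5=0x13  N=0 Z=0
after  1: r0=0xae r1=0xd1 r2=0xf4 r3=0x11 r4=0xc0 r5=0x13  N=0 Z=0
after  2: r0=0xae r1=0xd1 r2=0x63 r3=0x11 r4=0xc0 r5=0x13  N=0 Z=0
after  3: r0=0xae r1=0xd1 r2=0x63 r3=0x11 r4=0xbf r5=0x13  N=1 Z=0
-- IRQ taken; context saved, return-PC = 4 --

SAVED = 0xbf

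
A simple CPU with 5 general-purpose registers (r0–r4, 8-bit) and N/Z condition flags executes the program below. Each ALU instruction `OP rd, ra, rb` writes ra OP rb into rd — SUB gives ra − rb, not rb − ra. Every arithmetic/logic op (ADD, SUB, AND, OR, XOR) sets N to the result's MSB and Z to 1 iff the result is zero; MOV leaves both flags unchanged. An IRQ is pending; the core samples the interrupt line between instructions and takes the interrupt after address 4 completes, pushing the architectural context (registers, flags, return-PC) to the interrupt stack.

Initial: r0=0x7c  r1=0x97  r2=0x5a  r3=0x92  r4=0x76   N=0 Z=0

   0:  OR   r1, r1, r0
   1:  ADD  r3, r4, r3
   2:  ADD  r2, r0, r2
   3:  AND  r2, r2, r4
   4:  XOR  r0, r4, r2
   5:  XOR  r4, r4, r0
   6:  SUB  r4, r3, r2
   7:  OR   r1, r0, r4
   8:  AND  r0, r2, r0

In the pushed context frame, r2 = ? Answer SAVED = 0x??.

after  0: r0=0x7c r1=0xff r2=0x5a r3=0x92 r4=0x76  N=1 Z=0
after  1: r0=0x7c r1=0xff r2=0x5a r3=0x08 r4=0x76  N=0 Z=0
after  2: r0=0x7c r1=0xff r2=0xd6 r3=0x08 r4=0x76  N=1 Z=0
after  3: r0=0x7c r1=0xff r2=0x56 r3=0x08 r4=0x76  N=0 Z=0
after  4: r0=0x20 r1=0xff r2=0x56 r3=0x08 r4=0x76  N=0 Z=0
-- IRQ taken; context saved, return-PC = 5 --

SAVED = 0x56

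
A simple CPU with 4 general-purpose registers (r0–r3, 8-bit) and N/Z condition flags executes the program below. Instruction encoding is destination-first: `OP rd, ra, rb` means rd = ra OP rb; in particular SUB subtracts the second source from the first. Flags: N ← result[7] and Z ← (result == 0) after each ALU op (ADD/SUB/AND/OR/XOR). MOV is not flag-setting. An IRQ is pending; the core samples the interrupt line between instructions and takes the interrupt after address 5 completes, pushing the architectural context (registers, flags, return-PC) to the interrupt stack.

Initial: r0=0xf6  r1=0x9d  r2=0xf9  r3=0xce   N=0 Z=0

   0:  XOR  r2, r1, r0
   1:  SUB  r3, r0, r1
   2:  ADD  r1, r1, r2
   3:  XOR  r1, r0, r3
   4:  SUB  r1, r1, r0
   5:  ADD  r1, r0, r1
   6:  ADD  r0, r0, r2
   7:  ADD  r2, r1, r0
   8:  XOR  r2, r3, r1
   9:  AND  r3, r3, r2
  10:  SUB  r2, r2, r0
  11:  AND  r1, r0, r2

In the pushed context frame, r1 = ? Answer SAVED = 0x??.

after  0: r0=0xf6 r1=0x9d r2=0x6b r3=0xce  N=0 Z=0
after  1: r0=0xf6 r1=0x9d r2=0x6b r3=0x59  N=0 Z=0
after  2: r0=0xf6 r1=0x08 r2=0x6b r3=0x59  N=0 Z=0
after  3: r0=0xf6 r1=0xaf r2=0x6b r3=0x59  N=1 Z=0
after  4: r0=0xf6 r1=0xb9 r2=0x6b r3=0x59  N=1 Z=0
after  5: r0=0xf6 r1=0xaf r2=0x6b r3=0x59  N=1 Z=0
-- IRQ taken; context saved, return-PC = 6 --

SAVED = 0xaf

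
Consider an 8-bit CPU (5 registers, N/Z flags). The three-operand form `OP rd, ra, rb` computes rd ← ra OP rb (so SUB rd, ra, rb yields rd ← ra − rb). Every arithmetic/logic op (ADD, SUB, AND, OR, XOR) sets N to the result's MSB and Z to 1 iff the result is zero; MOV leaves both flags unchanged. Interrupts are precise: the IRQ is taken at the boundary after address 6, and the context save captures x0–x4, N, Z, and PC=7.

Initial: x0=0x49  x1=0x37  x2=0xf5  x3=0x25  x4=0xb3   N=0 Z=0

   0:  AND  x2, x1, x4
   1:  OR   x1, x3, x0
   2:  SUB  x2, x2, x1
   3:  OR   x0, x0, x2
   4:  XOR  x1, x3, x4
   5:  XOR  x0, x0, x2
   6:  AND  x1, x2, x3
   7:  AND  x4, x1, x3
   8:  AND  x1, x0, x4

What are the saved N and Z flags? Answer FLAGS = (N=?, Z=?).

after  0: x0=0x49 x1=0x37 x2=0x33 x3=0x25 x4=0xb3  N=0 Z=0
after  1: x0=0x49 x1=0x6d x2=0x33 x3=0x25 x4=0xb3  N=0 Z=0
after  2: x0=0x49 x1=0x6d x2=0xc6 x3=0x25 x4=0xb3  N=1 Z=0
after  3: x0=0xcf x1=0x6d x2=0xc6 x3=0x25 x4=0xb3  N=1 Z=0
after  4: x0=0xcf x1=0x96 x2=0xc6 x3=0x25 x4=0xb3  N=1 Z=0
after  5: x0=0x09 x1=0x96 x2=0xc6 x3=0x25 x4=0xb3  N=0 Z=0
after  6: x0=0x09 x1=0x04 x2=0xc6 x3=0x25 x4=0xb3  N=0 Z=0
-- IRQ taken; context saved, return-PC = 7 --

FLAGS = (N=0, Z=0)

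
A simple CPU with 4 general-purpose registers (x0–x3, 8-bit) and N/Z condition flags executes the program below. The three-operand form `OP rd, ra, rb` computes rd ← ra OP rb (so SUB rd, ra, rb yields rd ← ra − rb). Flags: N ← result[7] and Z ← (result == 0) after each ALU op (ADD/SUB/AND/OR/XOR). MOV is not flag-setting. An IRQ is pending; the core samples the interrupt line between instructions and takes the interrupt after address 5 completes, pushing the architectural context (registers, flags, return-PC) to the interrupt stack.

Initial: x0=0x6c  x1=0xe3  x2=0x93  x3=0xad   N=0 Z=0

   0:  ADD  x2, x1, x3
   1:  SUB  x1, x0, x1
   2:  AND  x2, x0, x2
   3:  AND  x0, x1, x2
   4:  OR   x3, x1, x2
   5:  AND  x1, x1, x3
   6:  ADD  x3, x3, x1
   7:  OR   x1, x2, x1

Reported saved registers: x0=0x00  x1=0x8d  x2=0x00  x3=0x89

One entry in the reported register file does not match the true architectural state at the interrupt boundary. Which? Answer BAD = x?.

after  0: x0=0x6c x1=0xe3 x2=0x90 x3=0xad  N=1 Z=0
after  1: x0=0x6c x1=0x89 x2=0x90 x3=0xad  N=1 Z=0
after  2: x0=0x6c x1=0x89 x2=0x00 x3=0xad  N=0 Z=1
after  3: x0=0x00 x1=0x89 x2=0x00 x3=0xad  N=0 Z=1
after  4: x0=0x00 x1=0x89 x2=0x00 x3=0x89  N=1 Z=0
after  5: x0=0x00 x1=0x89 x2=0x00 x3=0x89  N=1 Z=0
-- IRQ taken; context saved, return-PC = 6 --
mismatch: x1: reported 0x8d vs actual 0x89

BAD = x1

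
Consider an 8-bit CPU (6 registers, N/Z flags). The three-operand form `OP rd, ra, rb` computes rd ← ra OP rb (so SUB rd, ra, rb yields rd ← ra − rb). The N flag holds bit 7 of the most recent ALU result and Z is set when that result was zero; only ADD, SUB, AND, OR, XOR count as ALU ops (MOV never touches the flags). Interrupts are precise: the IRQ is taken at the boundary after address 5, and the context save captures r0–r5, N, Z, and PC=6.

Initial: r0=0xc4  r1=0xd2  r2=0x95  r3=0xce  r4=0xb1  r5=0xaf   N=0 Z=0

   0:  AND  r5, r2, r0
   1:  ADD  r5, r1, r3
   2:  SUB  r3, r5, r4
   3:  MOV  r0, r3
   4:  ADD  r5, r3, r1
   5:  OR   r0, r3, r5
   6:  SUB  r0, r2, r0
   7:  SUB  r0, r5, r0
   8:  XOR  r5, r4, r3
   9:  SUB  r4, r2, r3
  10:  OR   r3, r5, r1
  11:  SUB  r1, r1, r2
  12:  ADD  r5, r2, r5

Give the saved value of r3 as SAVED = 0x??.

SAVED = 0xef

after  0: r0=0xc4 r1=0xd2 r2=0x95 r3=0xce r4=0xb1 r5=0x84  N=1 Z=0
after  1: r0=0xc4 r1=0xd2 r2=0x95 r3=0xce r4=0xb1 r5=0xa0  N=1 Z=0
after  2: r0=0xc4 r1=0xd2 r2=0x95 r3=0xef r4=0xb1 r5=0xa0  N=1 Z=0
after  3: r0=0xef r1=0xd2 r2=0x95 r3=0xef r4=0xb1 r5=0xa0  N=1 Z=0
after  4: r0=0xef r1=0xd2 r2=0x95 r3=0xef r4=0xb1 r5=0xc1  N=1 Z=0
after  5: r0=0xef r1=0xd2 r2=0x95 r3=0xef r4=0xb1 r5=0xc1  N=1 Z=0
-- IRQ taken; context saved, return-PC = 6 --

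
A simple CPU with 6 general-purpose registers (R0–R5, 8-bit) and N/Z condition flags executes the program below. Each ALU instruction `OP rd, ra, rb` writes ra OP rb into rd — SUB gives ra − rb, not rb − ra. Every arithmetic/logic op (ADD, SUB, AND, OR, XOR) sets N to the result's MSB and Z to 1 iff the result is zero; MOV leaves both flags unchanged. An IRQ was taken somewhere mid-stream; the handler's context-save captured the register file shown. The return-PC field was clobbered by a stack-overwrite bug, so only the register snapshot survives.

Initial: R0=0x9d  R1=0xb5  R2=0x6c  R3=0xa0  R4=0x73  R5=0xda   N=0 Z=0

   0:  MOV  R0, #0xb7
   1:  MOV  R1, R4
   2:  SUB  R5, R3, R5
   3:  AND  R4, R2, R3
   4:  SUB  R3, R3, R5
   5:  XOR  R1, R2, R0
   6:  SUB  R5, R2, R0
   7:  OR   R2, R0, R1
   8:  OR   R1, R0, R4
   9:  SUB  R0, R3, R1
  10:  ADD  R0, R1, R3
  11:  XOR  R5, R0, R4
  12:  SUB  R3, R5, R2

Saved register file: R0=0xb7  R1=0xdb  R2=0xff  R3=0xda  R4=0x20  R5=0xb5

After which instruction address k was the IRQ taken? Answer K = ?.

K = 7

after  0: R0=0xb7 R1=0xb5 R2=0x6c R3=0xa0 R4=0x73 R5=0xda  N=0 Z=0
after  1: R0=0xb7 R1=0x73 R2=0x6c R3=0xa0 R4=0x73 R5=0xda  N=0 Z=0
after  2: R0=0xb7 R1=0x73 R2=0x6c R3=0xa0 R4=0x73 R5=0xc6  N=1 Z=0
after  3: R0=0xb7 R1=0x73 R2=0x6c R3=0xa0 R4=0x20 R5=0xc6  N=0 Z=0
after  4: R0=0xb7 R1=0x73 R2=0x6c R3=0xda R4=0x20 R5=0xc6  N=1 Z=0
after  5: R0=0xb7 R1=0xdb R2=0x6c R3=0xda R4=0x20 R5=0xc6  N=1 Z=0
after  6: R0=0xb7 R1=0xdb R2=0x6c R3=0xda R4=0x20 R5=0xb5  N=1 Z=0
after  7: R0=0xb7 R1=0xdb R2=0xff R3=0xda R4=0x20 R5=0xb5  N=1 Z=0
-- IRQ taken; context saved, return-PC = 8 --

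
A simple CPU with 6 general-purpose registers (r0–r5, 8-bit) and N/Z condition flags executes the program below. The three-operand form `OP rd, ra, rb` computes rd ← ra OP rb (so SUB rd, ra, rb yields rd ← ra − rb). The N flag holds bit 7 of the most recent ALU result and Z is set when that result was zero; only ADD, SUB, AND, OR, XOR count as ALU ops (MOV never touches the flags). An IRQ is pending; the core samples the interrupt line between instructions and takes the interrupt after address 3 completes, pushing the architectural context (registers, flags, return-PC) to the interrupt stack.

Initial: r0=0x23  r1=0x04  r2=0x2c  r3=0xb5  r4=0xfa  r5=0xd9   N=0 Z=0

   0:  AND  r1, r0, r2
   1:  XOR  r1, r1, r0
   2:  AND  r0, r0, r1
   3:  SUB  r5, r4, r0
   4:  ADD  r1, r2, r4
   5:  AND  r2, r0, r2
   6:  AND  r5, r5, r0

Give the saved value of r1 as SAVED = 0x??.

SAVED = 0x03

after  0: r0=0x23 r1=0x20 r2=0x2c r3=0xb5 r4=0xfa r5=0xd9  N=0 Z=0
after  1: r0=0x23 r1=0x03 r2=0x2c r3=0xb5 r4=0xfa r5=0xd9  N=0 Z=0
after  2: r0=0x03 r1=0x03 r2=0x2c r3=0xb5 r4=0xfa r5=0xd9  N=0 Z=0
after  3: r0=0x03 r1=0x03 r2=0x2c r3=0xb5 r4=0xfa r5=0xf7  N=1 Z=0
-- IRQ taken; context saved, return-PC = 4 --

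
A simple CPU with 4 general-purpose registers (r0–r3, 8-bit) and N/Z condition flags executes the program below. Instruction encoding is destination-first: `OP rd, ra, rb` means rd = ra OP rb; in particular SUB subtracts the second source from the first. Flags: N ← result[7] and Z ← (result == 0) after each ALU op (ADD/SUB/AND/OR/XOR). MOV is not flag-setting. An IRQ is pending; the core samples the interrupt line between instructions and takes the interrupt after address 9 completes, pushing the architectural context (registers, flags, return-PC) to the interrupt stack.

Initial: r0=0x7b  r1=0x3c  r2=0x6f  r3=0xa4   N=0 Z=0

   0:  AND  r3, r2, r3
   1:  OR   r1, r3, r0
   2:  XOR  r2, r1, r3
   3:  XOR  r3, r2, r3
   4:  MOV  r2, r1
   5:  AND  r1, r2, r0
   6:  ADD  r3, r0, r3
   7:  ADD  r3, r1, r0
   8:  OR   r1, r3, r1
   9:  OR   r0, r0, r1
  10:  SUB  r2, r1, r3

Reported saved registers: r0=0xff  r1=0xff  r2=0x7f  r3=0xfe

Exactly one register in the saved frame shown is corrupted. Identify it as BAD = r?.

after  0: r0=0x7b r1=0x3c r2=0x6f r3=0x24  N=0 Z=0
after  1: r0=0x7b r1=0x7f r2=0x6f r3=0x24  N=0 Z=0
after  2: r0=0x7b r1=0x7f r2=0x5b r3=0x24  N=0 Z=0
after  3: r0=0x7b r1=0x7f r2=0x5b r3=0x7f  N=0 Z=0
after  4: r0=0x7b r1=0x7f r2=0x7f r3=0x7f  N=0 Z=0
after  5: r0=0x7b r1=0x7b r2=0x7f r3=0x7f  N=0 Z=0
after  6: r0=0x7b r1=0x7b r2=0x7f r3=0xfa  N=1 Z=0
after  7: r0=0x7b r1=0x7b r2=0x7f r3=0xf6  N=1 Z=0
after  8: r0=0x7b r1=0xff r2=0x7f r3=0xf6  N=1 Z=0
after  9: r0=0xff r1=0xff r2=0x7f r3=0xf6  N=1 Z=0
-- IRQ taken; context saved, return-PC = 10 --
mismatch: r3: reported 0xfe vs actual 0xf6

BAD = r3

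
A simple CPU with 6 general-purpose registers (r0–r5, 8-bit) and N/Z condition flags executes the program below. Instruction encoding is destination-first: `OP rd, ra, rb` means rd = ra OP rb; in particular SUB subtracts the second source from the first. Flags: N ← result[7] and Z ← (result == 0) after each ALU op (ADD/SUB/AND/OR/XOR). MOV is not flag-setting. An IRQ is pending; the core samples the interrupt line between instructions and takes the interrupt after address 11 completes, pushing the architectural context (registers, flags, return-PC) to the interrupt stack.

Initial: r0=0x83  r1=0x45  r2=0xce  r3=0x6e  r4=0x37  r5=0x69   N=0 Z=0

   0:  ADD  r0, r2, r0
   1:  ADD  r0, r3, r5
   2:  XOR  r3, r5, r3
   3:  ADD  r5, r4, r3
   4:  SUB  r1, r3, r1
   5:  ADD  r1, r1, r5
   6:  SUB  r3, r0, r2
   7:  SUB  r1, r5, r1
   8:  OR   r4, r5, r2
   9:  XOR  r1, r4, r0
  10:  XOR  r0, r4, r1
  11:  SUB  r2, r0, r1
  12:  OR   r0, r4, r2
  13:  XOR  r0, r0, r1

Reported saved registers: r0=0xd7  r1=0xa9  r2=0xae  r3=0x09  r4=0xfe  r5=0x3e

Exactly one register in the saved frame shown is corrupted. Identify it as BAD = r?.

after  0: r0=0x51 r1=0x45 r2=0xce r3=0x6e r4=0x37 r5=0x69  N=0 Z=0
after  1: r0=0xd7 r1=0x45 r2=0xce r3=0x6e r4=0x37 r5=0x69  N=1 Z=0
after  2: r0=0xd7 r1=0x45 r2=0xce r3=0x07 r4=0x37 r5=0x69  N=0 Z=0
after  3: r0=0xd7 r1=0x45 r2=0xce r3=0x07 r4=0x37 r5=0x3e  N=0 Z=0
after  4: r0=0xd7 r1=0xc2 r2=0xce r3=0x07 r4=0x37 r5=0x3e  N=1 Z=0
after  5: r0=0xd7 r1=0x00 r2=0xce r3=0x07 r4=0x37 r5=0x3e  N=0 Z=1
after  6: r0=0xd7 r1=0x00 r2=0xce r3=0x09 r4=0x37 r5=0x3e  N=0 Z=0
after  7: r0=0xd7 r1=0x3e r2=0xce r3=0x09 r4=0x37 r5=0x3e  N=0 Z=0
after  8: r0=0xd7 r1=0x3e r2=0xce r3=0x09 r4=0xfe r5=0x3e  N=1 Z=0
after  9: r0=0xd7 r1=0x29 r2=0xce r3=0x09 r4=0xfe r5=0x3e  N=0 Z=0
after 10: r0=0xd7 r1=0x29 r2=0xce r3=0x09 r4=0xfe r5=0x3e  N=1 Z=0
after 11: r0=0xd7 r1=0x29 r2=0xae r3=0x09 r4=0xfe r5=0x3e  N=1 Z=0
-- IRQ taken; context saved, return-PC = 12 --
mismatch: r1: reported 0xa9 vs actual 0x29

BAD = r1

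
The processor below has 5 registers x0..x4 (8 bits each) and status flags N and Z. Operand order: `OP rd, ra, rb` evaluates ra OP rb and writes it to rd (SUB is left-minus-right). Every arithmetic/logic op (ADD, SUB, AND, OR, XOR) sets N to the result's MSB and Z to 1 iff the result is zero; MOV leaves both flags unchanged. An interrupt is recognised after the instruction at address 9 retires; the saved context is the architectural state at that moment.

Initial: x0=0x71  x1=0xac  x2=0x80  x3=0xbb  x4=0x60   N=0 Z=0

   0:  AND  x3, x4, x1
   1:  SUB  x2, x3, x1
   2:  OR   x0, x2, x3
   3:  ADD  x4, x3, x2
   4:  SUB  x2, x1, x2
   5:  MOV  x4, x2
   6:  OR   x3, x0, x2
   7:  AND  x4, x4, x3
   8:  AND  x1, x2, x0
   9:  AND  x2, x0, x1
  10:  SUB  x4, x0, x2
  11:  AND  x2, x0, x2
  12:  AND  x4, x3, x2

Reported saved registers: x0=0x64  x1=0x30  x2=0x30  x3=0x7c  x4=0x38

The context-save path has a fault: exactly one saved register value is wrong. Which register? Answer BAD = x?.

BAD = x0

after  0: x0=0x71 x1=0xac x2=0x80 x3=0x20 x4=0x60  N=0 Z=0
after  1: x0=0x71 x1=0xac x2=0x74 x3=0x20 x4=0x60  N=0 Z=0
after  2: x0=0x74 x1=0xac x2=0x74 x3=0x20 x4=0x60  N=0 Z=0
after  3: x0=0x74 x1=0xac x2=0x74 x3=0x20 x4=0x94  N=1 Z=0
after  4: x0=0x74 x1=0xac x2=0x38 x3=0x20 x4=0x94  N=0 Z=0
after  5: x0=0x74 x1=0xac x2=0x38 x3=0x20 x4=0x38  N=0 Z=0
after  6: x0=0x74 x1=0xac x2=0x38 x3=0x7c x4=0x38  N=0 Z=0
after  7: x0=0x74 x1=0xac x2=0x38 x3=0x7c x4=0x38  N=0 Z=0
after  8: x0=0x74 x1=0x30 x2=0x38 x3=0x7c x4=0x38  N=0 Z=0
after  9: x0=0x74 x1=0x30 x2=0x30 x3=0x7c x4=0x38  N=0 Z=0
-- IRQ taken; context saved, return-PC = 10 --
mismatch: x0: reported 0x64 vs actual 0x74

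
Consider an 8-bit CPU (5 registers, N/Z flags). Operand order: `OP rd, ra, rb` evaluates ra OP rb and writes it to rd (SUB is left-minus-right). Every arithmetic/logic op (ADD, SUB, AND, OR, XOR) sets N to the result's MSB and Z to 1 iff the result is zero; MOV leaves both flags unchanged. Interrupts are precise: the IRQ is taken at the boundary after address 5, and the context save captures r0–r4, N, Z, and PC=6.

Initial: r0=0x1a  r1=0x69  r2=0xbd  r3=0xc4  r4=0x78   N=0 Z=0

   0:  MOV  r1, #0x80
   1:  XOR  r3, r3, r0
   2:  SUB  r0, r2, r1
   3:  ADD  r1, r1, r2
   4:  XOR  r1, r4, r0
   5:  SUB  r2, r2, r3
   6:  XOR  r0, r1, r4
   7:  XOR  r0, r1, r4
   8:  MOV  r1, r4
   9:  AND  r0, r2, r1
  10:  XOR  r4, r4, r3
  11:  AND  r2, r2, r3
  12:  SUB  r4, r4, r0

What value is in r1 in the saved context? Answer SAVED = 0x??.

SAVED = 0x45

after  0: r0=0x1a r1=0x80 r2=0xbd r3=0xc4 r4=0x78  N=0 Z=0
after  1: r0=0x1a r1=0x80 r2=0xbd r3=0xde r4=0x78  N=1 Z=0
after  2: r0=0x3d r1=0x80 r2=0xbd r3=0xde r4=0x78  N=0 Z=0
after  3: r0=0x3d r1=0x3d r2=0xbd r3=0xde r4=0x78  N=0 Z=0
after  4: r0=0x3d r1=0x45 r2=0xbd r3=0xde r4=0x78  N=0 Z=0
after  5: r0=0x3d r1=0x45 r2=0xdf r3=0xde r4=0x78  N=1 Z=0
-- IRQ taken; context saved, return-PC = 6 --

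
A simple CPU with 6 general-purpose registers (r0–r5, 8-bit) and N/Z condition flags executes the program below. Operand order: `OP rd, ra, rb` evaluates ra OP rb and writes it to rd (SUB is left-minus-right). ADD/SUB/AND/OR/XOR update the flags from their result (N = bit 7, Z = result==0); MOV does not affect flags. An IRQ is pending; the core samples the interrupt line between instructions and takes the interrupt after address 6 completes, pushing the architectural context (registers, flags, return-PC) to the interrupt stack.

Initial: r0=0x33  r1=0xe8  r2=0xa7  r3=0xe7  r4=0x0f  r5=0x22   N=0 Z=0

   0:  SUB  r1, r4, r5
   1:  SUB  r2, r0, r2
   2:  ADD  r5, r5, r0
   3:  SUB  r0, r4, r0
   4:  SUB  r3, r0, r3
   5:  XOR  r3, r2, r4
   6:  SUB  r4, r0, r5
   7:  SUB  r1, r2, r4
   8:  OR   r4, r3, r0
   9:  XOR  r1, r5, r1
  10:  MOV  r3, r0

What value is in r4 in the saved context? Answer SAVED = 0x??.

after  0: r0=0x33 r1=0xed r2=0xa7 r3=0xe7 r4=0x0f r5=0x22  N=1 Z=0
after  1: r0=0x33 r1=0xed r2=0x8c r3=0xe7 r4=0x0f r5=0x22  N=1 Z=0
after  2: r0=0x33 r1=0xed r2=0x8c r3=0xe7 r4=0x0f r5=0x55  N=0 Z=0
after  3: r0=0xdc r1=0xed r2=0x8c r3=0xe7 r4=0x0f r5=0x55  N=1 Z=0
after  4: r0=0xdc r1=0xed r2=0x8c r3=0xf5 r4=0x0f r5=0x55  N=1 Z=0
after  5: r0=0xdc r1=0xed r2=0x8c r3=0x83 r4=0x0f r5=0x55  N=1 Z=0
after  6: r0=0xdc r1=0xed r2=0x8c r3=0x83 r4=0x87 r5=0x55  N=1 Z=0
-- IRQ taken; context saved, return-PC = 7 --

SAVED = 0x87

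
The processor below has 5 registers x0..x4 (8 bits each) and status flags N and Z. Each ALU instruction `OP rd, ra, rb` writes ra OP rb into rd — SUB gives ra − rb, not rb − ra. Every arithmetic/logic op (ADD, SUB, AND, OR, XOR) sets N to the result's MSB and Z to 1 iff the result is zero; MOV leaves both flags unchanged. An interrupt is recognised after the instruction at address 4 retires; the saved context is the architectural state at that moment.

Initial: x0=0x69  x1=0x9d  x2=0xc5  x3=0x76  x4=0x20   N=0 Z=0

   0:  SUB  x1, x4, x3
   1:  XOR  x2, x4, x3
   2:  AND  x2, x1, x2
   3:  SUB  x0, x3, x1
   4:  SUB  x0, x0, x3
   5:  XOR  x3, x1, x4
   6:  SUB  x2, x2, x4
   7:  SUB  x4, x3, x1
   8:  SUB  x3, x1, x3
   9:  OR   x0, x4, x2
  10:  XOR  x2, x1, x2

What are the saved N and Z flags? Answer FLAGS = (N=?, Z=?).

after  0: x0=0x69 x1=0xaa x2=0xc5 x3=0x76 x4=0x20  N=1 Z=0
after  1: x0=0x69 x1=0xaa x2=0x56 x3=0x76 x4=0x20  N=0 Z=0
after  2: x0=0x69 x1=0xaa x2=0x02 x3=0x76 x4=0x20  N=0 Z=0
after  3: x0=0xcc x1=0xaa x2=0x02 x3=0x76 x4=0x20  N=1 Z=0
after  4: x0=0x56 x1=0xaa x2=0x02 x3=0x76 x4=0x20  N=0 Z=0
-- IRQ taken; context saved, return-PC = 5 --

FLAGS = (N=0, Z=0)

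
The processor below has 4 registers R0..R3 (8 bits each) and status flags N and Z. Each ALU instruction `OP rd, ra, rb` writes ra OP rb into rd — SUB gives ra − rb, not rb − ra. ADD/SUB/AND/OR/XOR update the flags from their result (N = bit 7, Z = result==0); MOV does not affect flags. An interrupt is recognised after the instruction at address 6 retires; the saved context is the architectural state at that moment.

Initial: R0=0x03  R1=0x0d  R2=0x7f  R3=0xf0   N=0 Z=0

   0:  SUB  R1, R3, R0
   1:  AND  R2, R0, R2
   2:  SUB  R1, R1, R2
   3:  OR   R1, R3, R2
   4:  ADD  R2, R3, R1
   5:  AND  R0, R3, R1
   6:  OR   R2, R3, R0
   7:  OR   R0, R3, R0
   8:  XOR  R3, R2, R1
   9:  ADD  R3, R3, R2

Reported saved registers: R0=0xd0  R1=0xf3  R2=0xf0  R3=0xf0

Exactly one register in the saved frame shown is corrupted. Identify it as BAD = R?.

after  0: R0=0x03 R1=0xed R2=0x7f R3=0xf0  N=1 Z=0
after  1: R0=0x03 R1=0xed R2=0x03 R3=0xf0  N=0 Z=0
after  2: R0=0x03 R1=0xea R2=0x03 R3=0xf0  N=1 Z=0
after  3: R0=0x03 R1=0xf3 R2=0x03 R3=0xf0  N=1 Z=0
after  4: R0=0x03 R1=0xf3 R2=0xe3 R3=0xf0  N=1 Z=0
after  5: R0=0xf0 R1=0xf3 R2=0xe3 R3=0xf0  N=1 Z=0
after  6: R0=0xf0 R1=0xf3 R2=0xf0 R3=0xf0  N=1 Z=0
-- IRQ taken; context saved, return-PC = 7 --
mismatch: R0: reported 0xd0 vs actual 0xf0

BAD = R0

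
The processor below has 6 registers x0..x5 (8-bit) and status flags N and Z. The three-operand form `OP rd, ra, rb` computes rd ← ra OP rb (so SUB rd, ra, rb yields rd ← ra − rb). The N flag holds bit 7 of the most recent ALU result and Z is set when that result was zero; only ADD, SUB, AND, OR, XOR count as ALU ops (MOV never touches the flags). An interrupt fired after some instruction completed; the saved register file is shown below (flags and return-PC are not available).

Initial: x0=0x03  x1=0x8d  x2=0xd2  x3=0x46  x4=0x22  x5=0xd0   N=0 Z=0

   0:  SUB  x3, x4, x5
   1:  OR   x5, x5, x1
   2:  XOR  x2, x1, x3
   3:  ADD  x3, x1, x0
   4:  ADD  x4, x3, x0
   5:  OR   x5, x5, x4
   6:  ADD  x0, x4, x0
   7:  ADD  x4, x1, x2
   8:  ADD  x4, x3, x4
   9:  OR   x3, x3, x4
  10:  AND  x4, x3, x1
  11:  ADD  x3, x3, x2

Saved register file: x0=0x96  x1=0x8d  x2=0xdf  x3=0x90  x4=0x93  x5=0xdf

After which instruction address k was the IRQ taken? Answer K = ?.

K = 6

after  0: x0=0x03 x1=0x8d x2=0xd2 x3=0x52 x4=0x22 x5=0xd0  N=0 Z=0
after  1: x0=0x03 x1=0x8d x2=0xd2 x3=0x52 x4=0x22 x5=0xdd  N=1 Z=0
after  2: x0=0x03 x1=0x8d x2=0xdf x3=0x52 x4=0x22 x5=0xdd  N=1 Z=0
after  3: x0=0x03 x1=0x8d x2=0xdf x3=0x90 x4=0x22 x5=0xdd  N=1 Z=0
after  4: x0=0x03 x1=0x8d x2=0xdf x3=0x90 x4=0x93 x5=0xdd  N=1 Z=0
after  5: x0=0x03 x1=0x8d x2=0xdf x3=0x90 x4=0x93 x5=0xdf  N=1 Z=0
after  6: x0=0x96 x1=0x8d x2=0xdf x3=0x90 x4=0x93 x5=0xdf  N=1 Z=0
-- IRQ taken; context saved, return-PC = 7 --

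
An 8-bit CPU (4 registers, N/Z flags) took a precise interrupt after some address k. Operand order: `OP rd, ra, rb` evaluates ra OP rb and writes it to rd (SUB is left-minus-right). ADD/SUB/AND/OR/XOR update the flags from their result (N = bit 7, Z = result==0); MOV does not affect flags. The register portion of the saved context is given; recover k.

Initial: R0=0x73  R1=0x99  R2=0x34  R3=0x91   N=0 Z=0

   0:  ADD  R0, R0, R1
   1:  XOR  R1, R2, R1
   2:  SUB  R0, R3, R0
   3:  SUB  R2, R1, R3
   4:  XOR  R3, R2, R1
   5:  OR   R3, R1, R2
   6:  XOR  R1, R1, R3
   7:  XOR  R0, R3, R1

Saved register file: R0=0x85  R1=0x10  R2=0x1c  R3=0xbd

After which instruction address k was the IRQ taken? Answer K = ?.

K = 6

after  0: R0=0x0c R1=0x99 R2=0x34 R3=0x91  N=0 Z=0
after  1: R0=0x0c R1=0xad R2=0x34 R3=0x91  N=1 Z=0
after  2: R0=0x85 R1=0xad R2=0x34 R3=0x91  N=1 Z=0
after  3: R0=0x85 R1=0xad R2=0x1c R3=0x91  N=0 Z=0
after  4: R0=0x85 R1=0xad R2=0x1c R3=0xb1  N=1 Z=0
after  5: R0=0x85 R1=0xad R2=0x1c R3=0xbd  N=1 Z=0
after  6: R0=0x85 R1=0x10 R2=0x1c R3=0xbd  N=0 Z=0
-- IRQ taken; context saved, return-PC = 7 --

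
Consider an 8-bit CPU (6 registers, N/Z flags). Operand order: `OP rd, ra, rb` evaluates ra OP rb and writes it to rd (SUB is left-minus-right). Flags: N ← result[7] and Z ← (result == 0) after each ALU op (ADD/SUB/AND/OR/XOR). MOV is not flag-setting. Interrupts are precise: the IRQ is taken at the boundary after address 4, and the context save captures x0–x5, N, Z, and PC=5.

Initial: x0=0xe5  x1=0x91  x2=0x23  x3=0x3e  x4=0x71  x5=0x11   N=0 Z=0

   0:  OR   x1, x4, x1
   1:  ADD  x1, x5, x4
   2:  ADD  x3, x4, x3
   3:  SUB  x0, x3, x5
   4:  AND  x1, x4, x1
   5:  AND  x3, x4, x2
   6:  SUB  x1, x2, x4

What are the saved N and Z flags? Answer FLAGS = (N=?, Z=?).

FLAGS = (N=0, Z=1)

after  0: x0=0xe5 x1=0xf1 x2=0x23 x3=0x3e x4=0x71 x5=0x11  N=1 Z=0
after  1: x0=0xe5 x1=0x82 x2=0x23 x3=0x3e x4=0x71 x5=0x11  N=1 Z=0
after  2: x0=0xe5 x1=0x82 x2=0x23 x3=0xaf x4=0x71 x5=0x11  N=1 Z=0
after  3: x0=0x9e x1=0x82 x2=0x23 x3=0xaf x4=0x71 x5=0x11  N=1 Z=0
after  4: x0=0x9e x1=0x00 x2=0x23 x3=0xaf x4=0x71 x5=0x11  N=0 Z=1
-- IRQ taken; context saved, return-PC = 5 --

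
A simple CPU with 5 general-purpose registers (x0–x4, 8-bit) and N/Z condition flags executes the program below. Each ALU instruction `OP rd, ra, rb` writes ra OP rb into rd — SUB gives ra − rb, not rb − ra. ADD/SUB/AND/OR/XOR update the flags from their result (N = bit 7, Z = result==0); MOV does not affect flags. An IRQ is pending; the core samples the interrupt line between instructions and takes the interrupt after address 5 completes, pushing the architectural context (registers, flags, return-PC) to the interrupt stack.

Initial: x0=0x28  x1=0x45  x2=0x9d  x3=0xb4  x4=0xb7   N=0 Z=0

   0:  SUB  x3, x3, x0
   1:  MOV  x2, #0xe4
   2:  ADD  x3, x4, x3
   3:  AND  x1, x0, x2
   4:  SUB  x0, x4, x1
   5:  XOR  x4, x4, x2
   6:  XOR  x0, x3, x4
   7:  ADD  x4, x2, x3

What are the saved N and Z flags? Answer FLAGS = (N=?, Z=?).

FLAGS = (N=0, Z=0)

after  0: x0=0x28 x1=0x45 x2=0x9d x3=0x8c x4=0xb7  N=1 Z=0
after  1: x0=0x28 x1=0x45 x2=0xe4 x3=0x8c x4=0xb7  N=1 Z=0
after  2: x0=0x28 x1=0x45 x2=0xe4 x3=0x43 x4=0xb7  N=0 Z=0
after  3: x0=0x28 x1=0x20 x2=0xe4 x3=0x43 x4=0xb7  N=0 Z=0
after  4: x0=0x97 x1=0x20 x2=0xe4 x3=0x43 x4=0xb7  N=1 Z=0
after  5: x0=0x97 x1=0x20 x2=0xe4 x3=0x43 x4=0x53  N=0 Z=0
-- IRQ taken; context saved, return-PC = 6 --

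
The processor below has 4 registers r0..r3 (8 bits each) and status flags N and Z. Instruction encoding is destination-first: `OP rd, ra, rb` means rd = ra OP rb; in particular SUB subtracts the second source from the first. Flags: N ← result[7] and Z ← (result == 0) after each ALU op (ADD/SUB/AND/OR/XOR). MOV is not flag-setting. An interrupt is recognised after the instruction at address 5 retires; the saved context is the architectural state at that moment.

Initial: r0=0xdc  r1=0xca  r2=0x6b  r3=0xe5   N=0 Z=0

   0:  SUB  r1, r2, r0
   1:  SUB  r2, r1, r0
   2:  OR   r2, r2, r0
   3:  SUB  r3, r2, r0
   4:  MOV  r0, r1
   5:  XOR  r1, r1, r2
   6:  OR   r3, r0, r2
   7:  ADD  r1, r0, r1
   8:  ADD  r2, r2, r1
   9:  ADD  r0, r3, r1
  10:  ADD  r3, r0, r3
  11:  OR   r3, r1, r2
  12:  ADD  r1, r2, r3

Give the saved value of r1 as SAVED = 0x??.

SAVED = 0x70

after  0: r0=0xdc r1=0x8f r2=0x6b r3=0xe5  N=1 Z=0
after  1: r0=0xdc r1=0x8f r2=0xb3 r3=0xe5  N=1 Z=0
after  2: r0=0xdc r1=0x8f r2=0xff r3=0xe5  N=1 Z=0
after  3: r0=0xdc r1=0x8f r2=0xff r3=0x23  N=0 Z=0
after  4: r0=0x8f r1=0x8f r2=0xff r3=0x23  N=0 Z=0
after  5: r0=0x8f r1=0x70 r2=0xff r3=0x23  N=0 Z=0
-- IRQ taken; context saved, return-PC = 6 --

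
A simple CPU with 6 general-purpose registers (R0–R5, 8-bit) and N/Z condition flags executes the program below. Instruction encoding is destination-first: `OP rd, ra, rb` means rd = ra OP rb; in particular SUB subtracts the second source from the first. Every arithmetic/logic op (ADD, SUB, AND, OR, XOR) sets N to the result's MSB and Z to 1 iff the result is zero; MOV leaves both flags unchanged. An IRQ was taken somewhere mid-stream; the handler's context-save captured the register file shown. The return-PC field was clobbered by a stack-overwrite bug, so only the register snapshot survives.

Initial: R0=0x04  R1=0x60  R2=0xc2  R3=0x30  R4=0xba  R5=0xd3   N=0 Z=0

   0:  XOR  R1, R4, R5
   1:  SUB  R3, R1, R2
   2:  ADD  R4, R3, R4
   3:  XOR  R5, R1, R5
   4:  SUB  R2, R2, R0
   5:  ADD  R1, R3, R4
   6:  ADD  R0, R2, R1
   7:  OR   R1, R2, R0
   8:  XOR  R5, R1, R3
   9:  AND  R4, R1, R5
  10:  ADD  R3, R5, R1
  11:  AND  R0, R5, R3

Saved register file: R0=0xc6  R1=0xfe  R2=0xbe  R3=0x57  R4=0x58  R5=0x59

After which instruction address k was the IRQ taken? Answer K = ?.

K = 10

after  0: R0=0x04 R1=0x69 R2=0xc2 R3=0x30 R4=0xba R5=0xd3  N=0 Z=0
after  1: R0=0x04 R1=0x69 R2=0xc2 R3=0xa7 R4=0xba R5=0xd3  N=1 Z=0
after  2: R0=0x04 R1=0x69 R2=0xc2 R3=0xa7 R4=0x61 R5=0xd3  N=0 Z=0
after  3: R0=0x04 R1=0x69 R2=0xc2 R3=0xa7 R4=0x61 R5=0xba  N=1 Z=0
after  4: R0=0x04 R1=0x69 R2=0xbe R3=0xa7 R4=0x61 R5=0xba  N=1 Z=0
after  5: R0=0x04 R1=0x08 R2=0xbe R3=0xa7 R4=0x61 R5=0xba  N=0 Z=0
after  6: R0=0xc6 R1=0x08 R2=0xbe R3=0xa7 R4=0x61 R5=0xba  N=1 Z=0
after  7: R0=0xc6 R1=0xfe R2=0xbe R3=0xa7 R4=0x61 R5=0xba  N=1 Z=0
after  8: R0=0xc6 R1=0xfe R2=0xbe R3=0xa7 R4=0x61 R5=0x59  N=0 Z=0
after  9: R0=0xc6 R1=0xfe R2=0xbe R3=0xa7 R4=0x58 R5=0x59  N=0 Z=0
after 10: R0=0xc6 R1=0xfe R2=0xbe R3=0x57 R4=0x58 R5=0x59  N=0 Z=0
-- IRQ taken; context saved, return-PC = 11 --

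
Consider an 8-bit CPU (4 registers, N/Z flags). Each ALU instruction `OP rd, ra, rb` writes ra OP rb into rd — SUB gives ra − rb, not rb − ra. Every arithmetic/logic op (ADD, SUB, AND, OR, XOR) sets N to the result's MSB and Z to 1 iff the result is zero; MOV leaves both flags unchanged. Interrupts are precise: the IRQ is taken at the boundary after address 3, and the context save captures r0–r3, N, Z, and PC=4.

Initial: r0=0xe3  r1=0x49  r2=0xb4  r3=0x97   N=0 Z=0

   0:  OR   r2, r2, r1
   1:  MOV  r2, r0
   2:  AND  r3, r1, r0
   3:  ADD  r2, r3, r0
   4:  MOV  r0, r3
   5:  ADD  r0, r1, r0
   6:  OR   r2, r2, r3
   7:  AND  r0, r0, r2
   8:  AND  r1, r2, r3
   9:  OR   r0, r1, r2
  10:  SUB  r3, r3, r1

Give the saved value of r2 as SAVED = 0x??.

after  0: r0=0xe3 r1=0x49 r2=0xfd r3=0x97  N=1 Z=0
after  1: r0=0xe3 r1=0x49 r2=0xe3 r3=0x97  N=1 Z=0
after  2: r0=0xe3 r1=0x49 r2=0xe3 r3=0x41  N=0 Z=0
after  3: r0=0xe3 r1=0x49 r2=0x24 r3=0x41  N=0 Z=0
-- IRQ taken; context saved, return-PC = 4 --

SAVED = 0x24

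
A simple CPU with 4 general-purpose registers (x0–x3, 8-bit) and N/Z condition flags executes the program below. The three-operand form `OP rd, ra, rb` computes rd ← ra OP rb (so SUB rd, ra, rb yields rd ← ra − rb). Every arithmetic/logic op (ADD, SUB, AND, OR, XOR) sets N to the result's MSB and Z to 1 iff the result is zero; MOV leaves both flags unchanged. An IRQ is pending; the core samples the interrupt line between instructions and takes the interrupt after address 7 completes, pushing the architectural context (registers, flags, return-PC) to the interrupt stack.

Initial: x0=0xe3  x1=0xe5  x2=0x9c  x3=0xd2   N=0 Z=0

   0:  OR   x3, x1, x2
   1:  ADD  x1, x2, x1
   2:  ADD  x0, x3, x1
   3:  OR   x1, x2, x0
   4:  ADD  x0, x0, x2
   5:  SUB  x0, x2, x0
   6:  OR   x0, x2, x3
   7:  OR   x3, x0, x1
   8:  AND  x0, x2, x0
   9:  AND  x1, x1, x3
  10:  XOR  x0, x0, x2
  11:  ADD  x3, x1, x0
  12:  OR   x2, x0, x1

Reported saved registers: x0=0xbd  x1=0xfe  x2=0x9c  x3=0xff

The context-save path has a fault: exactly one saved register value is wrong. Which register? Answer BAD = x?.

BAD = x0

after  0: x0=0xe3 x1=0xe5 x2=0x9c x3=0xfd  N=1 Z=0
after  1: x0=0xe3 x1=0x81 x2=0x9c x3=0xfd  N=1 Z=0
after  2: x0=0x7e x1=0x81 x2=0x9c x3=0xfd  N=0 Z=0
after  3: x0=0x7e x1=0xfe x2=0x9c x3=0xfd  N=1 Z=0
after  4: x0=0x1a x1=0xfe x2=0x9c x3=0xfd  N=0 Z=0
after  5: x0=0x82 x1=0xfe x2=0x9c x3=0xfd  N=1 Z=0
after  6: x0=0xfd x1=0xfe x2=0x9c x3=0xfd  N=1 Z=0
after  7: x0=0xfd x1=0xfe x2=0x9c x3=0xff  N=1 Z=0
-- IRQ taken; context saved, return-PC = 8 --
mismatch: x0: reported 0xbd vs actual 0xfd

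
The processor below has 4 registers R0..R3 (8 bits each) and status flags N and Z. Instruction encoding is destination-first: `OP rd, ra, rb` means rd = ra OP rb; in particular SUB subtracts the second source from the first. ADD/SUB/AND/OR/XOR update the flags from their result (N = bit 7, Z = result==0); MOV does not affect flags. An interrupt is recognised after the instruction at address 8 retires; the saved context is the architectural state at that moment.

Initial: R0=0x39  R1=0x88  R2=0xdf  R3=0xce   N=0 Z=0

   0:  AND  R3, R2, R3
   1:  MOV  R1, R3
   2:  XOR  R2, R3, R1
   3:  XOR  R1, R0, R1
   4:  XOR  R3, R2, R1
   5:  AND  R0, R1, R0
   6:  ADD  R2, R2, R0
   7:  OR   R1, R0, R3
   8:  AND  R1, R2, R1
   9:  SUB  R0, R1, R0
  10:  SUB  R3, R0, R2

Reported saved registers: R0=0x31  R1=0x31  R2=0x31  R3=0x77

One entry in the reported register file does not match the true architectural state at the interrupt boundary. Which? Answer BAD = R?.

after  0: R0=0x39 R1=0x88 R2=0xdf R3=0xce  N=1 Z=0
after  1: R0=0x39 R1=0xce R2=0xdf R3=0xce  N=1 Z=0
after  2: R0=0x39 R1=0xce R2=0x00 R3=0xce  N=0 Z=1
after  3: R0=0x39 R1=0xf7 R2=0x00 R3=0xce  N=1 Z=0
after  4: R0=0x39 R1=0xf7 R2=0x00 R3=0xf7  N=1 Z=0
after  5: R0=0x31 R1=0xf7 R2=0x00 R3=0xf7  N=0 Z=0
after  6: R0=0x31 R1=0xf7 R2=0x31 R3=0xf7  N=0 Z=0
after  7: R0=0x31 R1=0xf7 R2=0x31 R3=0xf7  N=1 Z=0
after  8: R0=0x31 R1=0x31 R2=0x31 R3=0xf7  N=0 Z=0
-- IRQ taken; context saved, return-PC = 9 --
mismatch: R3: reported 0x77 vs actual 0xf7

BAD = R3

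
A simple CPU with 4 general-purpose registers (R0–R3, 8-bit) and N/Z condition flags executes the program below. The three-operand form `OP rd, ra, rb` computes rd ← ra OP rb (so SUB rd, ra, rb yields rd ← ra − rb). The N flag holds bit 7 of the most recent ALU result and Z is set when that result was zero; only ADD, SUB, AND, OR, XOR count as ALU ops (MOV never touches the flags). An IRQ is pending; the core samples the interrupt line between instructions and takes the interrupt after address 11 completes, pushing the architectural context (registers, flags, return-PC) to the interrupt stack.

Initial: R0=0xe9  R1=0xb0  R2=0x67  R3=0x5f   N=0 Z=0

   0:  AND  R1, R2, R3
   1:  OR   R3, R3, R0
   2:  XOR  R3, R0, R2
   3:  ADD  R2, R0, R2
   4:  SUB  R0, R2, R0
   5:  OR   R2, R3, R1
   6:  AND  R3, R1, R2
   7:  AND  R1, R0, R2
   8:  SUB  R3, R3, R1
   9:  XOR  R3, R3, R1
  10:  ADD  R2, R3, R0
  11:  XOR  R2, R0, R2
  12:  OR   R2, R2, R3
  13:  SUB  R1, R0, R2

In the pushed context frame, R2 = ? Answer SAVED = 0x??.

SAVED = 0xc9

after  0: R0=0xe9 R1=0x47 R2=0x67 R3=0x5f  N=0 Z=0
after  1: R0=0xe9 R1=0x47 R2=0x67 R3=0xff  N=1 Z=0
after  2: R0=0xe9 R1=0x47 R2=0x67 R3=0x8e  N=1 Z=0
after  3: R0=0xe9 R1=0x47 R2=0x50 R3=0x8e  N=0 Z=0
after  4: R0=0x67 R1=0x47 R2=0x50 R3=0x8e  N=0 Z=0
after  5: R0=0x67 R1=0x47 R2=0xcf R3=0x8e  N=1 Z=0
after  6: R0=0x67 R1=0x47 R2=0xcf R3=0x47  N=0 Z=0
after  7: R0=0x67 R1=0x47 R2=0xcf R3=0x47  N=0 Z=0
after  8: R0=0x67 R1=0x47 R2=0xcf R3=0x00  N=0 Z=1
after  9: R0=0x67 R1=0x47 R2=0xcf R3=0x47  N=0 Z=0
after 10: R0=0x67 R1=0x47 R2=0xae R3=0x47  N=1 Z=0
after 11: R0=0x67 R1=0x47 R2=0xc9 R3=0x47  N=1 Z=0
-- IRQ taken; context saved, return-PC = 12 --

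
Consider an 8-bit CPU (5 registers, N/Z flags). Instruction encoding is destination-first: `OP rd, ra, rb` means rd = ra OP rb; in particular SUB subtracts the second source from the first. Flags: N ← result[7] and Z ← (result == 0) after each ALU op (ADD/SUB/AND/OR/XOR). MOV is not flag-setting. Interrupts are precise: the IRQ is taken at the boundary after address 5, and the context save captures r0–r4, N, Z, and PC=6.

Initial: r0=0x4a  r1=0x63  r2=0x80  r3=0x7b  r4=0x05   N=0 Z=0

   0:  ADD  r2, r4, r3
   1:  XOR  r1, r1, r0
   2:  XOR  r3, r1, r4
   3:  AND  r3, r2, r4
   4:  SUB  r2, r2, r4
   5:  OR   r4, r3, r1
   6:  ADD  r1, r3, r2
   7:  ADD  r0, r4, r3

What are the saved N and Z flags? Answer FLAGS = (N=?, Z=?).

FLAGS = (N=0, Z=0)

after  0: r0=0x4a r1=0x63 r2=0x80 r3=0x7b r4=0x05  N=1 Z=0
after  1: r0=0x4a r1=0x29 r2=0x80 r3=0x7b r4=0x05  N=0 Z=0
after  2: r0=0x4a r1=0x29 r2=0x80 r3=0x2c r4=0x05  N=0 Z=0
after  3: r0=0x4a r1=0x29 r2=0x80 r3=0x00 r4=0x05  N=0 Z=1
after  4: r0=0x4a r1=0x29 r2=0x7b r3=0x00 r4=0x05  N=0 Z=0
after  5: r0=0x4a r1=0x29 r2=0x7b r3=0x00 r4=0x29  N=0 Z=0
-- IRQ taken; context saved, return-PC = 6 --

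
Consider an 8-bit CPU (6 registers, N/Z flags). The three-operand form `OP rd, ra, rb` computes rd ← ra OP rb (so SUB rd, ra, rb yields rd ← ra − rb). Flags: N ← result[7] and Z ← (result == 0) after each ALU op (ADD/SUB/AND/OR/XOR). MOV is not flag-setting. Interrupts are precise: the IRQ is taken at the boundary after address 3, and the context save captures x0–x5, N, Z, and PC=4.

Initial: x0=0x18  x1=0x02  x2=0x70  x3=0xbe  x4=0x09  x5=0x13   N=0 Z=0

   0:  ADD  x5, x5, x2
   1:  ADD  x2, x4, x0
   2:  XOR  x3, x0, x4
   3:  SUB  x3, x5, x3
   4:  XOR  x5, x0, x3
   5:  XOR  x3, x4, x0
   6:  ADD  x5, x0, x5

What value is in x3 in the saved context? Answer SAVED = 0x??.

after  0: x0=0x18 x1=0x02 x2=0x70 x3=0xbe x4=0x09 x5=0x83  N=1 Z=0
after  1: x0=0x18 x1=0x02 x2=0x21 x3=0xbe x4=0x09 x5=0x83  N=0 Z=0
after  2: x0=0x18 x1=0x02 x2=0x21 x3=0x11 x4=0x09 x5=0x83  N=0 Z=0
after  3: x0=0x18 x1=0x02 x2=0x21 x3=0x72 x4=0x09 x5=0x83  N=0 Z=0
-- IRQ taken; context saved, return-PC = 4 --

SAVED = 0x72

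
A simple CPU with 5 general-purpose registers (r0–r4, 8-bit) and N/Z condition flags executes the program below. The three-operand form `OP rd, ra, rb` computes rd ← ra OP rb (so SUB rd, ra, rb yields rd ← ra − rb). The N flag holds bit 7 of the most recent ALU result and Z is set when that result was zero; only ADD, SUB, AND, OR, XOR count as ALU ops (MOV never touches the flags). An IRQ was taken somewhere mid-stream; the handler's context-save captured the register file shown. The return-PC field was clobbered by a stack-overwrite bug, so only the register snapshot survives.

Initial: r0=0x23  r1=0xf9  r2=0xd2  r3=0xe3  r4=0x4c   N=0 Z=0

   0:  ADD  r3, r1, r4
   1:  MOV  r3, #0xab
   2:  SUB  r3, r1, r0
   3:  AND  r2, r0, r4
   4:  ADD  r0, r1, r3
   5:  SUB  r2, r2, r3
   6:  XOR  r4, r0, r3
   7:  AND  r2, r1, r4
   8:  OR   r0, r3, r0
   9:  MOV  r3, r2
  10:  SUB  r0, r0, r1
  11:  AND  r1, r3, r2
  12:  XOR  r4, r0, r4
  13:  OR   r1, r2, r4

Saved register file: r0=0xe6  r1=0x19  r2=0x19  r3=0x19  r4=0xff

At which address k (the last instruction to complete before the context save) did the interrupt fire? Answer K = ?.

after  0: r0=0x23 r1=0xf9 r2=0xd2 r3=0x45 r4=0x4c  N=0 Z=0
after  1: r0=0x23 r1=0xf9 r2=0xd2 r3=0xab r4=0x4c  N=0 Z=0
after  2: r0=0x23 r1=0xf9 r2=0xd2 r3=0xd6 r4=0x4c  N=1 Z=0
after  3: r0=0x23 r1=0xf9 r2=0x00 r3=0xd6 r4=0x4c  N=0 Z=1
after  4: r0=0xcf r1=0xf9 r2=0x00 r3=0xd6 r4=0x4c  N=1 Z=0
after  5: r0=0xcf r1=0xf9 r2=0x2a r3=0xd6 r4=0x4c  N=0 Z=0
after  6: r0=0xcf r1=0xf9 r2=0x2a r3=0xd6 r4=0x19  N=0 Z=0
after  7: r0=0xcf r1=0xf9 r2=0x19 r3=0xd6 r4=0x19  N=0 Z=0
after  8: r0=0xdf r1=0xf9 r2=0x19 r3=0xd6 r4=0x19  N=1 Z=0
after  9: r0=0xdf r1=0xf9 r2=0x19 r3=0x19 r4=0x19  N=1 Z=0
after 10: r0=0xe6 r1=0xf9 r2=0x19 r3=0x19 r4=0x19  N=1 Z=0
after 11: r0=0xe6 r1=0x19 r2=0x19 r3=0x19 r4=0x19  N=0 Z=0
after 12: r0=0xe6 r1=0x19 r2=0x19 r3=0x19 r4=0xff  N=1 Z=0
-- IRQ taken; context saved, return-PC = 13 --

K = 12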